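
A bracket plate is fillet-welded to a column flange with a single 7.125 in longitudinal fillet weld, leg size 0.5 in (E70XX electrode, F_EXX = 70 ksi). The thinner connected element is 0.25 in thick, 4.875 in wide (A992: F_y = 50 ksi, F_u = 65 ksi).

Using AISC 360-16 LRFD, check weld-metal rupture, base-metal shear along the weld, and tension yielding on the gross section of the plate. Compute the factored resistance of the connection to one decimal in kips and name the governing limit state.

52.1 kips (base-metal shear governs)

Weld metal: throat = 0.707×0.5 = 0.3535 in, L = 7.125 in. φR_n = 0.75 × 0.6 × 70 × 0.3535 × 7.125 = 79.3 kips.
Base metal shear (0.25 in plate): yield φR_n = 1.0×0.6×50×0.25×7.125 = 53.4 kips; rupture φR_n = 0.75×0.6×65×0.25×7.125 = 52.1 kips; take 52.1 kips (rupture).
Tension yield (gross): A_g = 4.875×0.25 = 1.2188 in². φR_n = 0.90 × 50 × 1.2188 = 54.8 kips.
Governing: min(79.3, 52.1, 54.8) = 52.1 kips → base-metal shear.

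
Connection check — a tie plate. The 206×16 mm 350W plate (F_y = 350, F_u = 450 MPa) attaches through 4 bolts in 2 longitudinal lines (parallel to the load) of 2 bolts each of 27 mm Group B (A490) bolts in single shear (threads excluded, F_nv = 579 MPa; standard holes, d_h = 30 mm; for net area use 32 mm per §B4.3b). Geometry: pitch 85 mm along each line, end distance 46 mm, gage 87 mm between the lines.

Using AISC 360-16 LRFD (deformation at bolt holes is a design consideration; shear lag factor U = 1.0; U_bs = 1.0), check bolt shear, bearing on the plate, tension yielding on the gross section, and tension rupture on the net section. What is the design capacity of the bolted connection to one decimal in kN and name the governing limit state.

766.8 kN (net-section rupture governs)

Bolt shear: A_b = π(27)²/4 = 572.56 mm². φR_n = 0.75 × 579 × 572.56 × 4 × 1 = 994.5 kN.
Bearing (16 mm plate, F_u = 450 MPa): end bolts L_c = 46 − 30/2 = 31, R_n = min(1.2×31×16×450, 2.4×27×16×450) = 267.84 kN/bolt; interior L_c = 85 − 30 = 55, R_n = 466.56 kN/bolt. φR_n = 0.75 × (2×267.84 + 2×466.56) = 1101.6 kN.
Tension yield (gross): A_g = 206×16 = 3296 mm². φR_n = 0.90 × 350 × 3296 = 1038.2 kN.
Tension rupture (net): A_n = (206 − 2×32)×16 = 2272 mm² (U = 1.0, A_e = A_n). φR_n = 0.75 × 450 × 2272 = 766.8 kN.
Governing: min(994.5, 1101.6, 1038.2, 766.8) = 766.8 kN → net-section rupture.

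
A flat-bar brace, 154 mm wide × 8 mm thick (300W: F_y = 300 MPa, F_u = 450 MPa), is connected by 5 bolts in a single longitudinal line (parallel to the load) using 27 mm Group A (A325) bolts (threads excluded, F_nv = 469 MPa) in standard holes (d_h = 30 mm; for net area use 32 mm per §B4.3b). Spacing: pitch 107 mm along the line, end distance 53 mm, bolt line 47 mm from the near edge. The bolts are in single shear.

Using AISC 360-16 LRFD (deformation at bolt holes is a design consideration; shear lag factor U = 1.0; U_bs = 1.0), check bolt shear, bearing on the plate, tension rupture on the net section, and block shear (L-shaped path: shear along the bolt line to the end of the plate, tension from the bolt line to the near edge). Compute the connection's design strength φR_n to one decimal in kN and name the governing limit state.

329.4 kN (net-section rupture governs)

Bolt shear: A_b = π(27)²/4 = 572.56 mm². φR_n = 0.75 × 469 × 572.56 × 5 × 1 = 1007.0 kN.
Bearing (8 mm plate, F_u = 450 MPa): end bolts L_c = 53 − 30/2 = 38, R_n = min(1.2×38×8×450, 2.4×27×8×450) = 164.16 kN/bolt; interior L_c = 107 − 30 = 77, R_n = 233.28 kN/bolt. φR_n = 0.75 × (1×164.16 + 4×233.28) = 823.0 kN.
Tension rupture (net): A_n = (154 − 1×32)×8 = 976 mm² (U = 1.0, A_e = A_n). φR_n = 0.75 × 450 × 976 = 329.4 kN.
Block shear: shear path 1×[53+4×107] = 1×481 mm, A_gv = 3848, A_nv = 1×(481 − 4.5×32)×8 = 2696 mm²; tension to near edge: (47 − 0.5×32)×8 = 248 mm². R_n = min(0.6×450×2696, 0.6×300×3848) + 1.0×450×248 = min(727.92, 692.64) + 111.6 = 804.24 kN. φR_n = 0.75 × 804.24 = 603.2 kN.
Governing: min(1007.0, 823.0, 329.4, 603.2) = 329.4 kN → net-section rupture.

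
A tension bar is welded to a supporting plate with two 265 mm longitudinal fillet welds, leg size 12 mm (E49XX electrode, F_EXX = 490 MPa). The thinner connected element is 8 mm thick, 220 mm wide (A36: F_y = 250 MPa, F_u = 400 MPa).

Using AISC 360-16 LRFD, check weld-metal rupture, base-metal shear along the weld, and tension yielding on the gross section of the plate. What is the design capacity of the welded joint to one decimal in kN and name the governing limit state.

396.0 kN (gross-section yield governs)

Weld metal: throat = 0.707×12 = 8.484 mm, L = 2×265 = 530 mm. φR_n = 0.75 × 0.6 × 490 × 8.484 × 530 = 991.5 kN.
Base metal shear (8 mm plate): yield φR_n = 1.0×0.6×250×8×530 = 636.0 kN; rupture φR_n = 0.75×0.6×400×8×530 = 763.2 kN; take 636.0 kN (yield).
Tension yield (gross): A_g = 220×8 = 1760 mm². φR_n = 0.90 × 250 × 1760 = 396.0 kN.
Governing: min(991.5, 636.0, 396.0) = 396.0 kN → gross-section yield.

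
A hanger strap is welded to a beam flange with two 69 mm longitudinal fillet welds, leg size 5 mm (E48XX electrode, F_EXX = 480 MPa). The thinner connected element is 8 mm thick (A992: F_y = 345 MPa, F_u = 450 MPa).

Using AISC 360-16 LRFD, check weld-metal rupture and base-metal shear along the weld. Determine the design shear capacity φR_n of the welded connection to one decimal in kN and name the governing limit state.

Weld metal: throat = 0.707×5 = 3.535 mm, L = 2×69 = 138 mm. φR_n = 0.75 × 0.6 × 480 × 3.535 × 138 = 105.4 kN.
Base metal shear (8 mm plate): yield φR_n = 1.0×0.6×345×8×138 = 228.5 kN; rupture φR_n = 0.75×0.6×450×8×138 = 223.6 kN; take 223.6 kN (rupture).
Governing: min(105.4, 223.6) = 105.4 kN → weld metal.

105.4 kN (weld metal governs)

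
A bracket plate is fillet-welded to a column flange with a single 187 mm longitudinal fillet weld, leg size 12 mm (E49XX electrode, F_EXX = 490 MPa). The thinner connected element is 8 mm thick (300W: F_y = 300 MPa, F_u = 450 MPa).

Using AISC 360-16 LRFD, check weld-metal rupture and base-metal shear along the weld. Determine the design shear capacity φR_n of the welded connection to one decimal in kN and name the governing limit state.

Weld metal: throat = 0.707×12 = 8.484 mm, L = 187 mm. φR_n = 0.75 × 0.6 × 490 × 8.484 × 187 = 349.8 kN.
Base metal shear (8 mm plate): yield φR_n = 1.0×0.6×300×8×187 = 269.3 kN; rupture φR_n = 0.75×0.6×450×8×187 = 302.9 kN; take 269.3 kN (yield).
Governing: min(349.8, 269.3) = 269.3 kN → base-metal shear.

269.3 kN (base-metal shear governs)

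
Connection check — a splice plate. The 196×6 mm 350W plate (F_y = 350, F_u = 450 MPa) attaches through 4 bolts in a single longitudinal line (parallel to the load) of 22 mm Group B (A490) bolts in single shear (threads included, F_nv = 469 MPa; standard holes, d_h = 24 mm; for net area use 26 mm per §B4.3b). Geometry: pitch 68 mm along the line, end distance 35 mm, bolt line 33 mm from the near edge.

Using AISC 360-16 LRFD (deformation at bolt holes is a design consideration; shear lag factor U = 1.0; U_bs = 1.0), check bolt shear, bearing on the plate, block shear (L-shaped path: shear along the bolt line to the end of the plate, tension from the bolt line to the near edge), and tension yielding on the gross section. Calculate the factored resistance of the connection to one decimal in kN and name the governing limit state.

220.3 kN (block shear governs)

Bolt shear: A_b = π(22)²/4 = 380.13 mm². φR_n = 0.75 × 469 × 380.13 × 4 × 1 = 534.8 kN.
Bearing (6 mm plate, F_u = 450 MPa): end bolts L_c = 35 − 24/2 = 23, R_n = min(1.2×23×6×450, 2.4×22×6×450) = 74.52 kN/bolt; interior L_c = 68 − 24 = 44, R_n = 142.56 kN/bolt. φR_n = 0.75 × (1×74.52 + 3×142.56) = 376.7 kN.
Block shear: shear path 1×[35+3×68] = 1×239 mm, A_gv = 1434, A_nv = 1×(239 − 3.5×26)×6 = 888 mm²; tension to near edge: (33 − 0.5×26)×6 = 120 mm². R_n = min(0.6×450×888, 0.6×350×1434) + 1.0×450×120 = min(239.76, 301.14) + 54 = 293.76 kN. φR_n = 0.75 × 293.76 = 220.3 kN.
Tension yield (gross): A_g = 196×6 = 1176 mm². φR_n = 0.90 × 350 × 1176 = 370.4 kN.
Governing: min(534.8, 376.7, 220.3, 370.4) = 220.3 kN → block shear.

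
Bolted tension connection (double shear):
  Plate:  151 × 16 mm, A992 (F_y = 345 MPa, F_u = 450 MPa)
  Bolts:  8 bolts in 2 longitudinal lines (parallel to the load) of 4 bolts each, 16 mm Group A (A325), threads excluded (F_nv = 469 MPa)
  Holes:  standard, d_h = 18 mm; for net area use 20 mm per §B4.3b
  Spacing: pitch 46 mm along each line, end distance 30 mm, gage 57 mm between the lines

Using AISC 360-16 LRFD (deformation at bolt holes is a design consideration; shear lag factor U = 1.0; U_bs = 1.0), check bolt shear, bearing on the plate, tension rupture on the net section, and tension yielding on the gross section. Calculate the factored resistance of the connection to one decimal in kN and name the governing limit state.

Bolt shear: A_b = π(16)²/4 = 201.06 mm². φR_n = 0.75 × 469 × 201.06 × 8 × 2 = 1131.6 kN.
Bearing (16 mm plate, F_u = 450 MPa): end bolts L_c = 30 − 18/2 = 21, R_n = min(1.2×21×16×450, 2.4×16×16×450) = 181.44 kN/bolt; interior L_c = 46 − 18 = 28, R_n = 241.92 kN/bolt. φR_n = 0.75 × (2×181.44 + 6×241.92) = 1360.8 kN.
Tension rupture (net): A_n = (151 − 2×20)×16 = 1776 mm² (U = 1.0, A_e = A_n). φR_n = 0.75 × 450 × 1776 = 599.4 kN.
Tension yield (gross): A_g = 151×16 = 2416 mm². φR_n = 0.90 × 345 × 2416 = 750.2 kN.
Governing: min(1131.6, 1360.8, 599.4, 750.2) = 599.4 kN → net-section rupture.

599.4 kN (net-section rupture governs)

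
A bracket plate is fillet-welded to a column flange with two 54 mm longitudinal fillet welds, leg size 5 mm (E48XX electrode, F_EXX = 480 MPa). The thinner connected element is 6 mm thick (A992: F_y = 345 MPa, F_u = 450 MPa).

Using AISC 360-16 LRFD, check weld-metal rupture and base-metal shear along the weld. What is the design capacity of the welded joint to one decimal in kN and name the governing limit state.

Weld metal: throat = 0.707×5 = 3.535 mm, L = 2×54 = 108 mm. φR_n = 0.75 × 0.6 × 480 × 3.535 × 108 = 82.5 kN.
Base metal shear (6 mm plate): yield φR_n = 1.0×0.6×345×6×108 = 134.1 kN; rupture φR_n = 0.75×0.6×450×6×108 = 131.2 kN; take 131.2 kN (rupture).
Governing: min(82.5, 131.2) = 82.5 kN → weld metal.

82.5 kN (weld metal governs)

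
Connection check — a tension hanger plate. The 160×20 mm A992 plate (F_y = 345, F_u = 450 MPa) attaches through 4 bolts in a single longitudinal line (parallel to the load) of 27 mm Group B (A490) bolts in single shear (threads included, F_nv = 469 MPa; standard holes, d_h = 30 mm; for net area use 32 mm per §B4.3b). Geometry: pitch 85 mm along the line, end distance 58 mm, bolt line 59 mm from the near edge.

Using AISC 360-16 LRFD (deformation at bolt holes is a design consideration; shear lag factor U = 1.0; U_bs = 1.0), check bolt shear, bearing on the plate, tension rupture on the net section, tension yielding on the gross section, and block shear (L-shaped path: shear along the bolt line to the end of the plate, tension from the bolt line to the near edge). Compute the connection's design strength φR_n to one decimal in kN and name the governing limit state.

805.6 kN (bolt shear governs)

Bolt shear: A_b = π(27)²/4 = 572.56 mm². φR_n = 0.75 × 469 × 572.56 × 4 × 1 = 805.6 kN.
Bearing (20 mm plate, F_u = 450 MPa): end bolts L_c = 58 − 30/2 = 43, R_n = min(1.2×43×20×450, 2.4×27×20×450) = 464.4 kN/bolt; interior L_c = 85 − 30 = 55, R_n = 583.2 kN/bolt. φR_n = 0.75 × (1×464.4 + 3×583.2) = 1660.5 kN.
Tension rupture (net): A_n = (160 − 1×32)×20 = 2560 mm² (U = 1.0, A_e = A_n). φR_n = 0.75 × 450 × 2560 = 864.0 kN.
Tension yield (gross): A_g = 160×20 = 3200 mm². φR_n = 0.90 × 345 × 3200 = 993.6 kN.
Block shear: shear path 1×[58+3×85] = 1×313 mm, A_gv = 6260, A_nv = 1×(313 − 3.5×32)×20 = 4020 mm²; tension to near edge: (59 − 0.5×32)×20 = 860 mm². R_n = min(0.6×450×4020, 0.6×345×6260) + 1.0×450×860 = min(1085.4, 1295.8) + 387 = 1472.4 kN. φR_n = 0.75 × 1472.4 = 1104.3 kN.
Governing: min(805.6, 1660.5, 864.0, 993.6, 1104.3) = 805.6 kN → bolt shear.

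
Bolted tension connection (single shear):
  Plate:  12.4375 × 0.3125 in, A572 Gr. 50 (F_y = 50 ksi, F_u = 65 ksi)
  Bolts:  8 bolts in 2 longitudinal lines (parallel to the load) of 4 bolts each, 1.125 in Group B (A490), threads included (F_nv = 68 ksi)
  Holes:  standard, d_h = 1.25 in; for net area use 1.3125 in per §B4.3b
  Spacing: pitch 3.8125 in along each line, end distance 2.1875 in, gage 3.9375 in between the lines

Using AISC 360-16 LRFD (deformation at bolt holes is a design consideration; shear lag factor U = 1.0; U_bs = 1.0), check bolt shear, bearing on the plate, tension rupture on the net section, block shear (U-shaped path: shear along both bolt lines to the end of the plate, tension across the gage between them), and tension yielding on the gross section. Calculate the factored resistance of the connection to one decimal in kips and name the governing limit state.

Bolt shear: A_b = π(1.125)²/4 = 0.99402 in². φR_n = 0.75 × 68 × 0.99402 × 8 × 1 = 405.6 kips.
Bearing (0.3125 in plate, F_u = 65 ksi): end bolts L_c = 2.1875 − 1.25/2 = 1.5625, R_n = min(1.2×1.5625×0.3125×65, 2.4×1.125×0.3125×65) = 38.086 kips/bolt; interior L_c = 3.8125 − 1.25 = 2.5625, R_n = 54.844 kips/bolt. φR_n = 0.75 × (2×38.086 + 6×54.844) = 303.9 kips.
Tension rupture (net): A_n = (12.4375 − 2×1.3125)×0.3125 = 3.0664 in² (U = 1.0, A_e = A_n). φR_n = 0.75 × 65 × 3.0664 = 149.5 kips.
Block shear: shear path 2×[2.1875+3×3.8125] = 2×13.625 in, A_gv = 8.5156, A_nv = 2×(13.625 − 3.5×1.3125)×0.3125 = 5.6445 in²; tension across gage: (3.9375 − 1×1.3125)×0.3125 = 0.82031 in². R_n = min(0.6×65×5.6445, 0.6×50×8.5156) + 1.0×65×0.82031 = min(220.14, 255.47) + 53.32 = 273.46 kips. φR_n = 0.75 × 273.46 = 205.1 kips.
Tension yield (gross): A_g = 12.4375×0.3125 = 3.8867 in². φR_n = 0.90 × 50 × 3.8867 = 174.9 kips.
Governing: min(405.6, 303.9, 149.5, 205.1, 174.9) = 149.5 kips → net-section rupture.

149.5 kips (net-section rupture governs)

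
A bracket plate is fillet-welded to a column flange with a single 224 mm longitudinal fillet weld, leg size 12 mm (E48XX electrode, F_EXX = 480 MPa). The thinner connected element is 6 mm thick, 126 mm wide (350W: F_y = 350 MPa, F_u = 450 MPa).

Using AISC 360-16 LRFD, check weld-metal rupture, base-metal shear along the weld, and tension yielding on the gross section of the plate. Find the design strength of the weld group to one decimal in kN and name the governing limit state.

Weld metal: throat = 0.707×12 = 8.484 mm, L = 224 mm. φR_n = 0.75 × 0.6 × 480 × 8.484 × 224 = 410.5 kN.
Base metal shear (6 mm plate): yield φR_n = 1.0×0.6×350×6×224 = 282.2 kN; rupture φR_n = 0.75×0.6×450×6×224 = 272.2 kN; take 272.2 kN (rupture).
Tension yield (gross): A_g = 126×6 = 756 mm². φR_n = 0.90 × 350 × 756 = 238.1 kN.
Governing: min(410.5, 272.2, 238.1) = 238.1 kN → gross-section yield.

238.1 kN (gross-section yield governs)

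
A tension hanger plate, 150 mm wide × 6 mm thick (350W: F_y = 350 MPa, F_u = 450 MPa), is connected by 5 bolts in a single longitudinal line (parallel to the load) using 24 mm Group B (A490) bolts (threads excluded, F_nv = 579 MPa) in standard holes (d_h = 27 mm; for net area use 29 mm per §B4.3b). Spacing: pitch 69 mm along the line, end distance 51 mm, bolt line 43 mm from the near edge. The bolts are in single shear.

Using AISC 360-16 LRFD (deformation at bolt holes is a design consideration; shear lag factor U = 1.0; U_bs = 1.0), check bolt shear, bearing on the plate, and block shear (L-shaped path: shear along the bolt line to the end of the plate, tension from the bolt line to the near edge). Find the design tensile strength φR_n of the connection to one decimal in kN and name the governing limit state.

296.5 kN (block shear governs)

Bolt shear: A_b = π(24)²/4 = 452.39 mm². φR_n = 0.75 × 579 × 452.39 × 5 × 1 = 982.3 kN.
Bearing (6 mm plate, F_u = 450 MPa): end bolts L_c = 51 − 27/2 = 37.5, R_n = min(1.2×37.5×6×450, 2.4×24×6×450) = 121.5 kN/bolt; interior L_c = 69 − 27 = 42, R_n = 136.08 kN/bolt. φR_n = 0.75 × (1×121.5 + 4×136.08) = 499.4 kN.
Block shear: shear path 1×[51+4×69] = 1×327 mm, A_gv = 1962, A_nv = 1×(327 − 4.5×29)×6 = 1179 mm²; tension to near edge: (43 − 0.5×29)×6 = 171 mm². R_n = min(0.6×450×1179, 0.6×350×1962) + 1.0×450×171 = min(318.33, 412.02) + 76.95 = 395.28 kN. φR_n = 0.75 × 395.28 = 296.5 kN.
Governing: min(982.3, 499.4, 296.5) = 296.5 kN → block shear.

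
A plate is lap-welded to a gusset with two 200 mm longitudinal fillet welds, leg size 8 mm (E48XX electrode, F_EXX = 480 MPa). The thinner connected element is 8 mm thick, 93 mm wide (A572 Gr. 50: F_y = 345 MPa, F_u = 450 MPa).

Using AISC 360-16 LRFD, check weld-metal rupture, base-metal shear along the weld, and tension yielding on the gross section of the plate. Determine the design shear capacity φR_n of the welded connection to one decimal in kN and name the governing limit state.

Weld metal: throat = 0.707×8 = 5.656 mm, L = 2×200 = 400 mm. φR_n = 0.75 × 0.6 × 480 × 5.656 × 400 = 488.7 kN.
Base metal shear (8 mm plate): yield φR_n = 1.0×0.6×345×8×400 = 662.4 kN; rupture φR_n = 0.75×0.6×450×8×400 = 648.0 kN; take 648.0 kN (rupture).
Tension yield (gross): A_g = 93×8 = 744 mm². φR_n = 0.90 × 345 × 744 = 231.0 kN.
Governing: min(488.7, 648.0, 231.0) = 231.0 kN → gross-section yield.

231.0 kN (gross-section yield governs)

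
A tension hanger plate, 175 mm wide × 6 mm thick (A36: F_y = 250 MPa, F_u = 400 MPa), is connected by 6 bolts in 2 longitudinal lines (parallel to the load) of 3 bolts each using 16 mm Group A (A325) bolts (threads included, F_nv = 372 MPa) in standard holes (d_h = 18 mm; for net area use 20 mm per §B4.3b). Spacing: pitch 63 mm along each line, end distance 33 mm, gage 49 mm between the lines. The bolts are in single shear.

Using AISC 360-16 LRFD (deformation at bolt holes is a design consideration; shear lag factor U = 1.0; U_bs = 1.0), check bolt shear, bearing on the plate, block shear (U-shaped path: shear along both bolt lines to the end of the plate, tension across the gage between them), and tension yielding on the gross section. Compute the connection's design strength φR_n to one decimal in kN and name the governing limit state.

Bolt shear: A_b = π(16)²/4 = 201.06 mm². φR_n = 0.75 × 372 × 201.06 × 6 × 1 = 336.6 kN.
Bearing (6 mm plate, F_u = 400 MPa): end bolts L_c = 33 − 18/2 = 24, R_n = min(1.2×24×6×400, 2.4×16×6×400) = 69.12 kN/bolt; interior L_c = 63 − 18 = 45, R_n = 92.16 kN/bolt. φR_n = 0.75 × (2×69.12 + 4×92.16) = 380.2 kN.
Block shear: shear path 2×[33+2×63] = 2×159 mm, A_gv = 1908, A_nv = 2×(159 − 2.5×20)×6 = 1308 mm²; tension across gage: (49 − 1×20)×6 = 174 mm². R_n = min(0.6×400×1308, 0.6×250×1908) + 1.0×400×174 = min(313.92, 286.2) + 69.6 = 355.8 kN. φR_n = 0.75 × 355.8 = 266.9 kN.
Tension yield (gross): A_g = 175×6 = 1050 mm². φR_n = 0.90 × 250 × 1050 = 236.3 kN.
Governing: min(336.6, 380.2, 266.9, 236.3) = 236.3 kN → gross-section yield.

236.3 kN (gross-section yield governs)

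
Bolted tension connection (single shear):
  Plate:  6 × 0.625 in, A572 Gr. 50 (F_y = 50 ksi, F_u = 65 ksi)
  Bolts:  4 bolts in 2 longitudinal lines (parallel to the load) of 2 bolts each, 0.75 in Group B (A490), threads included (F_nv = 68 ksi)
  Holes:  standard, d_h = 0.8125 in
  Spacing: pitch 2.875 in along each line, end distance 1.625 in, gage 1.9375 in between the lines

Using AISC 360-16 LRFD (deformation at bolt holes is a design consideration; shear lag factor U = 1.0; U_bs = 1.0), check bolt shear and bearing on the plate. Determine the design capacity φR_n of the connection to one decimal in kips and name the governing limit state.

90.1 kips (bolt shear governs)

Bolt shear: A_b = π(0.75)²/4 = 0.44179 in². φR_n = 0.75 × 68 × 0.44179 × 4 × 1 = 90.1 kips.
Bearing (0.625 in plate, F_u = 65 ksi): end bolts L_c = 1.625 − 0.8125/2 = 1.21875, R_n = min(1.2×1.21875×0.625×65, 2.4×0.75×0.625×65) = 59.414 kips/bolt; interior L_c = 2.875 − 0.8125 = 2.0625, R_n = 73.125 kips/bolt. φR_n = 0.75 × (2×59.414 + 2×73.125) = 198.8 kips.
Governing: min(90.1, 198.8) = 90.1 kips → bolt shear.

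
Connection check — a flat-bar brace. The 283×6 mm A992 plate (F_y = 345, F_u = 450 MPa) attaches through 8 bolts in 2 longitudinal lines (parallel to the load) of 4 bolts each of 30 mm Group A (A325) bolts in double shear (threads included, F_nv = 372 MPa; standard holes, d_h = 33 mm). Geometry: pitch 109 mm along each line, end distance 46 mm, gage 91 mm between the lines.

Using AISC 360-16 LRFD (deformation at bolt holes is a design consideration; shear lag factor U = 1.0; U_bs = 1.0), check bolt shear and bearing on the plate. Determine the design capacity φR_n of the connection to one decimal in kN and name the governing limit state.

1018.2 kN (bearing governs)

Bolt shear: A_b = π(30)²/4 = 706.86 mm². φR_n = 0.75 × 372 × 706.86 × 8 × 2 = 3155.4 kN.
Bearing (6 mm plate, F_u = 450 MPa): end bolts L_c = 46 − 33/2 = 29.5, R_n = min(1.2×29.5×6×450, 2.4×30×6×450) = 95.58 kN/bolt; interior L_c = 109 − 33 = 76, R_n = 194.4 kN/bolt. φR_n = 0.75 × (2×95.58 + 6×194.4) = 1018.2 kN.
Governing: min(3155.4, 1018.2) = 1018.2 kN → bearing.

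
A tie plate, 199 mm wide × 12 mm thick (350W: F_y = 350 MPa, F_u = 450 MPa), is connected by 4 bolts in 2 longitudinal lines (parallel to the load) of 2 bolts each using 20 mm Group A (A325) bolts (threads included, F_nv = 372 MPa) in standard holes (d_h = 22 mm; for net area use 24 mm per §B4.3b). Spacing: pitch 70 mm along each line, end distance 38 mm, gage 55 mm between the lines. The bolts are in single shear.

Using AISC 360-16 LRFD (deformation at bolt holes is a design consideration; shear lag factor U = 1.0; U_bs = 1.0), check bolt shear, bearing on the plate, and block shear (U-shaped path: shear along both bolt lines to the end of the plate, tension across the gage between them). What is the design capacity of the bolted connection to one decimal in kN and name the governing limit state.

Bolt shear: A_b = π(20)²/4 = 314.16 mm². φR_n = 0.75 × 372 × 314.16 × 4 × 1 = 350.6 kN.
Bearing (12 mm plate, F_u = 450 MPa): end bolts L_c = 38 − 22/2 = 27, R_n = min(1.2×27×12×450, 2.4×20×12×450) = 174.96 kN/bolt; interior L_c = 70 − 22 = 48, R_n = 259.2 kN/bolt. φR_n = 0.75 × (2×174.96 + 2×259.2) = 651.2 kN.
Block shear: shear path 2×[38+1×70] = 2×108 mm, A_gv = 2592, A_nv = 2×(108 − 1.5×24)×12 = 1728 mm²; tension across gage: (55 − 1×24)×12 = 372 mm². R_n = min(0.6×450×1728, 0.6×350×2592) + 1.0×450×372 = min(466.56, 544.32) + 167.4 = 633.96 kN. φR_n = 0.75 × 633.96 = 475.5 kN.
Governing: min(350.6, 651.2, 475.5) = 350.6 kN → bolt shear.

350.6 kN (bolt shear governs)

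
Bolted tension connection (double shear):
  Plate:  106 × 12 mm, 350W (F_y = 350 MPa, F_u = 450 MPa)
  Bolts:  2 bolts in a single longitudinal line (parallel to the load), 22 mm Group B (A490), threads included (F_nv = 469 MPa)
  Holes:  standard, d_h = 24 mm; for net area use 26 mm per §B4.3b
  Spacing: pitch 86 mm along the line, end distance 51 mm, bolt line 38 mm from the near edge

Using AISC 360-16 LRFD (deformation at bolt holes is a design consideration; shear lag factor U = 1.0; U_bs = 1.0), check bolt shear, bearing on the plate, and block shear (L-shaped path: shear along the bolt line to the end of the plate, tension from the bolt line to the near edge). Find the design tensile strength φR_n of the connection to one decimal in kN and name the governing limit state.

Bolt shear: A_b = π(22)²/4 = 380.13 mm². φR_n = 0.75 × 469 × 380.13 × 2 × 2 = 534.8 kN.
Bearing (12 mm plate, F_u = 450 MPa): end bolts L_c = 51 − 24/2 = 39, R_n = min(1.2×39×12×450, 2.4×22×12×450) = 252.72 kN/bolt; interior L_c = 86 − 24 = 62, R_n = 285.12 kN/bolt. φR_n = 0.75 × (1×252.72 + 1×285.12) = 403.4 kN.
Block shear: shear path 1×[51+1×86] = 1×137 mm, A_gv = 1644, A_nv = 1×(137 − 1.5×26)×12 = 1176 mm²; tension to near edge: (38 − 0.5×26)×12 = 300 mm². R_n = min(0.6×450×1176, 0.6×350×1644) + 1.0×450×300 = min(317.52, 345.24) + 135 = 452.52 kN. φR_n = 0.75 × 452.52 = 339.4 kN.
Governing: min(534.8, 403.4, 339.4) = 339.4 kN → block shear.

339.4 kN (block shear governs)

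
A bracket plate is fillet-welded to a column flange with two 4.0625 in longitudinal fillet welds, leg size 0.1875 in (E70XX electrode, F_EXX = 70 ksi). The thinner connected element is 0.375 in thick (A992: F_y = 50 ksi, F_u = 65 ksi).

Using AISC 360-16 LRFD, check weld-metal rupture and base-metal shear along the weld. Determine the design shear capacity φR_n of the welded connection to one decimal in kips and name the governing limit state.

Weld metal: throat = 0.707×0.1875 = 0.13256 in, L = 2×4.0625 = 8.125 in. φR_n = 0.75 × 0.6 × 70 × 0.13256 × 8.125 = 33.9 kips.
Base metal shear (0.375 in plate): yield φR_n = 1.0×0.6×50×0.375×8.125 = 91.4 kips; rupture φR_n = 0.75×0.6×65×0.375×8.125 = 89.1 kips; take 89.1 kips (rupture).
Governing: min(33.9, 89.1) = 33.9 kips → weld metal.

33.9 kips (weld metal governs)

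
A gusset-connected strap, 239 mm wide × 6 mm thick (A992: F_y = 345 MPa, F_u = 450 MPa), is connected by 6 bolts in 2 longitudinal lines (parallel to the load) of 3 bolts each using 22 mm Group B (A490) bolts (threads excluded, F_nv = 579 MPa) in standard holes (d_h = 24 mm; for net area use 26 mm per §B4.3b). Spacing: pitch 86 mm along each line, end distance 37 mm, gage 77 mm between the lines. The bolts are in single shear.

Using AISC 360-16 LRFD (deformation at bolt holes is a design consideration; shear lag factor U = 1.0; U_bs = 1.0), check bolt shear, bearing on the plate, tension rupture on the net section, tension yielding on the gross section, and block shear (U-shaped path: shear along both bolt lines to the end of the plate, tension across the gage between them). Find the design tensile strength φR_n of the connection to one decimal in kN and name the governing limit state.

Bolt shear: A_b = π(22)²/4 = 380.13 mm². φR_n = 0.75 × 579 × 380.13 × 6 × 1 = 990.4 kN.
Bearing (6 mm plate, F_u = 450 MPa): end bolts L_c = 37 − 24/2 = 25, R_n = min(1.2×25×6×450, 2.4×22×6×450) = 81 kN/bolt; interior L_c = 86 − 24 = 62, R_n = 142.56 kN/bolt. φR_n = 0.75 × (2×81 + 4×142.56) = 549.2 kN.
Tension rupture (net): A_n = (239 − 2×26)×6 = 1122 mm² (U = 1.0, A_e = A_n). φR_n = 0.75 × 450 × 1122 = 378.7 kN.
Tension yield (gross): A_g = 239×6 = 1434 mm². φR_n = 0.90 × 345 × 1434 = 445.3 kN.
Block shear: shear path 2×[37+2×86] = 2×209 mm, A_gv = 2508, A_nv = 2×(209 − 2.5×26)×6 = 1728 mm²; tension across gage: (77 − 1×26)×6 = 306 mm². R_n = min(0.6×450×1728, 0.6×345×2508) + 1.0×450×306 = min(466.56, 519.16) + 137.7 = 604.26 kN. φR_n = 0.75 × 604.26 = 453.2 kN.
Governing: min(990.4, 549.2, 378.7, 445.3, 453.2) = 378.7 kN → net-section rupture.

378.7 kN (net-section rupture governs)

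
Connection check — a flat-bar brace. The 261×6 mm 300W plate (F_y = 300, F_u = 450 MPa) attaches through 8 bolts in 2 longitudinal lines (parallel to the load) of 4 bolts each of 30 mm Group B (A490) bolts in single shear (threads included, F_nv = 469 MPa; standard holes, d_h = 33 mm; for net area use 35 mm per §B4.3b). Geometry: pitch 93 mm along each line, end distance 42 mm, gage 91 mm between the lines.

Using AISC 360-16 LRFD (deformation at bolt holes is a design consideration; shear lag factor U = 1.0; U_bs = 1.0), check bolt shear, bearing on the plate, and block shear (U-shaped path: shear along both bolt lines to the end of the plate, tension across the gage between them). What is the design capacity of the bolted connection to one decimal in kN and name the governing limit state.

Bolt shear: A_b = π(30)²/4 = 706.86 mm². φR_n = 0.75 × 469 × 706.86 × 8 × 1 = 1989.1 kN.
Bearing (6 mm plate, F_u = 450 MPa): end bolts L_c = 42 − 33/2 = 25.5, R_n = min(1.2×25.5×6×450, 2.4×30×6×450) = 82.62 kN/bolt; interior L_c = 93 − 33 = 60, R_n = 194.4 kN/bolt. φR_n = 0.75 × (2×82.62 + 6×194.4) = 998.7 kN.
Block shear: shear path 2×[42+3×93] = 2×321 mm, A_gv = 3852, A_nv = 2×(321 − 3.5×35)×6 = 2382 mm²; tension across gage: (91 − 1×35)×6 = 336 mm². R_n = min(0.6×450×2382, 0.6×300×3852) + 1.0×450×336 = min(643.14, 693.36) + 151.2 = 794.34 kN. φR_n = 0.75 × 794.34 = 595.8 kN.
Governing: min(1989.1, 998.7, 595.8) = 595.8 kN → block shear.

595.8 kN (block shear governs)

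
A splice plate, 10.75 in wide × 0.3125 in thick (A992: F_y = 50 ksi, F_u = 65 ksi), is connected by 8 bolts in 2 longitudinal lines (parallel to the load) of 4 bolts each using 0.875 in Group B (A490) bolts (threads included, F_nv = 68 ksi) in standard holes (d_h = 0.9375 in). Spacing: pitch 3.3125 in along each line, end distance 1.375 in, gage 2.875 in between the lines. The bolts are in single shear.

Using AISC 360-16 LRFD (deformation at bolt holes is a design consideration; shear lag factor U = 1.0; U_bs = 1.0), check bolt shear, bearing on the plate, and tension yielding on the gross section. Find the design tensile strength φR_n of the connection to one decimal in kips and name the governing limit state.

Bolt shear: A_b = π(0.875)²/4 = 0.60132 in². φR_n = 0.75 × 68 × 0.60132 × 8 × 1 = 245.3 kips.
Bearing (0.3125 in plate, F_u = 65 ksi): end bolts L_c = 1.375 − 0.9375/2 = 0.90625, R_n = min(1.2×0.90625×0.3125×65, 2.4×0.875×0.3125×65) = 22.09 kips/bolt; interior L_c = 3.3125 − 0.9375 = 2.375, R_n = 42.656 kips/bolt. φR_n = 0.75 × (2×22.09 + 6×42.656) = 225.1 kips.
Tension yield (gross): A_g = 10.75×0.3125 = 3.3594 in². φR_n = 0.90 × 50 × 3.3594 = 151.2 kips.
Governing: min(245.3, 225.1, 151.2) = 151.2 kips → gross-section yield.

151.2 kips (gross-section yield governs)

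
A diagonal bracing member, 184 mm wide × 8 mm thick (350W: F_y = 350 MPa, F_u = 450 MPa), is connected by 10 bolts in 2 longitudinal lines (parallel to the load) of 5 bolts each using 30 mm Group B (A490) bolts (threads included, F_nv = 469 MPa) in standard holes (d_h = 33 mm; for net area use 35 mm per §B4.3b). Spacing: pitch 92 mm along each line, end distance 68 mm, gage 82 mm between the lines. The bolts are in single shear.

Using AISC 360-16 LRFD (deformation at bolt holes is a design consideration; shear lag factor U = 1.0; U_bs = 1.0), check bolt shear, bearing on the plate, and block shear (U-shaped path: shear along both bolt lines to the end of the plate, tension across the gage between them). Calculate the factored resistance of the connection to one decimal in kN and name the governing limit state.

Bolt shear: A_b = π(30)²/4 = 706.86 mm². φR_n = 0.75 × 469 × 706.86 × 10 × 1 = 2486.4 kN.
Bearing (8 mm plate, F_u = 450 MPa): end bolts L_c = 68 − 33/2 = 51.5, R_n = min(1.2×51.5×8×450, 2.4×30×8×450) = 222.48 kN/bolt; interior L_c = 92 − 33 = 59, R_n = 254.88 kN/bolt. φR_n = 0.75 × (2×222.48 + 8×254.88) = 1863.0 kN.
Block shear: shear path 2×[68+4×92] = 2×436 mm, A_gv = 6976, A_nv = 2×(436 − 4.5×35)×8 = 4456 mm²; tension across gage: (82 − 1×35)×8 = 376 mm². R_n = min(0.6×450×4456, 0.6×350×6976) + 1.0×450×376 = min(1203.1, 1465) + 169.2 = 1372.3 kN. φR_n = 0.75 × 1372.3 = 1029.2 kN.
Governing: min(2486.4, 1863.0, 1029.2) = 1029.2 kN → block shear.

1029.2 kN (block shear governs)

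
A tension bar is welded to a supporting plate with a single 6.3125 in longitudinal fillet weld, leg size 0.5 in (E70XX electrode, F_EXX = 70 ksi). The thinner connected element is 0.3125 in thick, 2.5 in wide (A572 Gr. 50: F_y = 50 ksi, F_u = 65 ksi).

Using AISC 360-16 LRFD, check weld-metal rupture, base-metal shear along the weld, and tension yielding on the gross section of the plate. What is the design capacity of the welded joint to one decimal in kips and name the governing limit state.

Weld metal: throat = 0.707×0.5 = 0.3535 in, L = 6.3125 in. φR_n = 0.75 × 0.6 × 70 × 0.3535 × 6.3125 = 70.3 kips.
Base metal shear (0.3125 in plate): yield φR_n = 1.0×0.6×50×0.3125×6.3125 = 59.2 kips; rupture φR_n = 0.75×0.6×65×0.3125×6.3125 = 57.7 kips; take 57.7 kips (rupture).
Tension yield (gross): A_g = 2.5×0.3125 = 0.78125 in². φR_n = 0.90 × 50 × 0.78125 = 35.2 kips.
Governing: min(70.3, 57.7, 35.2) = 35.2 kips → gross-section yield.

35.2 kips (gross-section yield governs)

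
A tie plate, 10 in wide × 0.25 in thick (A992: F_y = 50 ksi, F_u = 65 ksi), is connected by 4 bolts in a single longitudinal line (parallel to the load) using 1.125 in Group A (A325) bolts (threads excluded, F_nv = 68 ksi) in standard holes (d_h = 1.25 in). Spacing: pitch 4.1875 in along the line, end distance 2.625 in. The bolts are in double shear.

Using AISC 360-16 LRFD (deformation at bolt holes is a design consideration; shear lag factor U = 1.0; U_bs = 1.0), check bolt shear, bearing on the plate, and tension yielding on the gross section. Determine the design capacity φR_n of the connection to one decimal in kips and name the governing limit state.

Bolt shear: A_b = π(1.125)²/4 = 0.99402 in². φR_n = 0.75 × 68 × 0.99402 × 4 × 2 = 405.6 kips.
Bearing (0.25 in plate, F_u = 65 ksi): end bolts L_c = 2.625 − 1.25/2 = 2, R_n = min(1.2×2×0.25×65, 2.4×1.125×0.25×65) = 39 kips/bolt; interior L_c = 4.1875 − 1.25 = 2.9375, R_n = 43.875 kips/bolt. φR_n = 0.75 × (1×39 + 3×43.875) = 128.0 kips.
Tension yield (gross): A_g = 10×0.25 = 2.5 in². φR_n = 0.90 × 50 × 2.5 = 112.5 kips.
Governing: min(405.6, 128.0, 112.5) = 112.5 kips → gross-section yield.

112.5 kips (gross-section yield governs)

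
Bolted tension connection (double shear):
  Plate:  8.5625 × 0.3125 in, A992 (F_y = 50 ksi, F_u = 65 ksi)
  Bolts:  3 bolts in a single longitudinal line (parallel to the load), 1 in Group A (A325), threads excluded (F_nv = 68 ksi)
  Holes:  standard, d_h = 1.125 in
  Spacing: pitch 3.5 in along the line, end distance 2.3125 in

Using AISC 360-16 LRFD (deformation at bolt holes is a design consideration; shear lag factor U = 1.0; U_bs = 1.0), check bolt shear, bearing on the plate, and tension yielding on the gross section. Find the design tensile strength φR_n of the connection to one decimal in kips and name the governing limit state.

Bolt shear: A_b = π(1)²/4 = 0.7854 in². φR_n = 0.75 × 68 × 0.7854 × 3 × 2 = 240.3 kips.
Bearing (0.3125 in plate, F_u = 65 ksi): end bolts L_c = 2.3125 − 1.125/2 = 1.75, R_n = min(1.2×1.75×0.3125×65, 2.4×1×0.3125×65) = 42.656 kips/bolt; interior L_c = 3.5 − 1.125 = 2.375, R_n = 48.75 kips/bolt. φR_n = 0.75 × (1×42.656 + 2×48.75) = 105.1 kips.
Tension yield (gross): A_g = 8.5625×0.3125 = 2.6758 in². φR_n = 0.90 × 50 × 2.6758 = 120.4 kips.
Governing: min(240.3, 105.1, 120.4) = 105.1 kips → bearing.

105.1 kips (bearing governs)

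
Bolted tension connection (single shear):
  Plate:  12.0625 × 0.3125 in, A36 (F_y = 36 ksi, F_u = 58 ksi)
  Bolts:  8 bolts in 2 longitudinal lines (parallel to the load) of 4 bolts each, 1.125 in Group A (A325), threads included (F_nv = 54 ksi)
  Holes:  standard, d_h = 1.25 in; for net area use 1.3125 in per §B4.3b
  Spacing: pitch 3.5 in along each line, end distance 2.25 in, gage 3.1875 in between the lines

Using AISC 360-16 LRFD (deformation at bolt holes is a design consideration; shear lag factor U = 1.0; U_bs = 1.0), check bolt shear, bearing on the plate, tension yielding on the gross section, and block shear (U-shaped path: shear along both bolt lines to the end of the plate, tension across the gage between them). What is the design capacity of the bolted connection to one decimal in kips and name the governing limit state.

122.1 kips (gross-section yield governs)

Bolt shear: A_b = π(1.125)²/4 = 0.99402 in². φR_n = 0.75 × 54 × 0.99402 × 8 × 1 = 322.1 kips.
Bearing (0.3125 in plate, F_u = 58 ksi): end bolts L_c = 2.25 − 1.25/2 = 1.625, R_n = min(1.2×1.625×0.3125×58, 2.4×1.125×0.3125×58) = 35.344 kips/bolt; interior L_c = 3.5 − 1.25 = 2.25, R_n = 48.938 kips/bolt. φR_n = 0.75 × (2×35.344 + 6×48.938) = 273.2 kips.
Tension yield (gross): A_g = 12.0625×0.3125 = 3.7695 in². φR_n = 0.90 × 36 × 3.7695 = 122.1 kips.
Block shear: shear path 2×[2.25+3×3.5] = 2×12.75 in, A_gv = 7.9688, A_nv = 2×(12.75 − 3.5×1.3125)×0.3125 = 5.0977 in²; tension across gage: (3.1875 − 1×1.3125)×0.3125 = 0.58594 in². R_n = min(0.6×58×5.0977, 0.6×36×7.9688) + 1.0×58×0.58594 = min(177.4, 172.13) + 33.985 = 206.12 kips. φR_n = 0.75 × 206.12 = 154.6 kips.
Governing: min(322.1, 273.2, 122.1, 154.6) = 122.1 kips → gross-section yield.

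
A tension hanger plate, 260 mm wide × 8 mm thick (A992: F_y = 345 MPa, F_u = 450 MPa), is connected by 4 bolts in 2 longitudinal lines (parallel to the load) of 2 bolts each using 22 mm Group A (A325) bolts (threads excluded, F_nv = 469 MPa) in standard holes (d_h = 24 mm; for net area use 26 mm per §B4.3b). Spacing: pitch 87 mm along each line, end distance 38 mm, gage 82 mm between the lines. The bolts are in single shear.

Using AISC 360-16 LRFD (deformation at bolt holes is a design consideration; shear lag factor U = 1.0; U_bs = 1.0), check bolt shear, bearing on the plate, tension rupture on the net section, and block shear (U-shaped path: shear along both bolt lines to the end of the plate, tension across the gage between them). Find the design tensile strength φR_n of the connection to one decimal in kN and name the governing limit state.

Bolt shear: A_b = π(22)²/4 = 380.13 mm². φR_n = 0.75 × 469 × 380.13 × 4 × 1 = 534.8 kN.
Bearing (8 mm plate, F_u = 450 MPa): end bolts L_c = 38 − 24/2 = 26, R_n = min(1.2×26×8×450, 2.4×22×8×450) = 112.32 kN/bolt; interior L_c = 87 − 24 = 63, R_n = 190.08 kN/bolt. φR_n = 0.75 × (2×112.32 + 2×190.08) = 453.6 kN.
Tension rupture (net): A_n = (260 − 2×26)×8 = 1664 mm² (U = 1.0, A_e = A_n). φR_n = 0.75 × 450 × 1664 = 561.6 kN.
Block shear: shear path 2×[38+1×87] = 2×125 mm, A_gv = 2000, A_nv = 2×(125 − 1.5×26)×8 = 1376 mm²; tension across gage: (82 − 1×26)×8 = 448 mm². R_n = min(0.6×450×1376, 0.6×345×2000) + 1.0×450×448 = min(371.52, 414) + 201.6 = 573.12 kN. φR_n = 0.75 × 573.12 = 429.8 kN.
Governing: min(534.8, 453.6, 561.6, 429.8) = 429.8 kN → block shear.

429.8 kN (block shear governs)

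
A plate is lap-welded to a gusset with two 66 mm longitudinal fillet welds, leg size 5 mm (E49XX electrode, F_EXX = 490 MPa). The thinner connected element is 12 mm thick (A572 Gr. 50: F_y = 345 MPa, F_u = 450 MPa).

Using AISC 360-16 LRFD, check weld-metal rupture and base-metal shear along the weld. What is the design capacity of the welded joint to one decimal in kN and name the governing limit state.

102.9 kN (weld metal governs)

Weld metal: throat = 0.707×5 = 3.535 mm, L = 2×66 = 132 mm. φR_n = 0.75 × 0.6 × 490 × 3.535 × 132 = 102.9 kN.
Base metal shear (12 mm plate): yield φR_n = 1.0×0.6×345×12×132 = 327.9 kN; rupture φR_n = 0.75×0.6×450×12×132 = 320.8 kN; take 320.8 kN (rupture).
Governing: min(102.9, 320.8) = 102.9 kN → weld metal.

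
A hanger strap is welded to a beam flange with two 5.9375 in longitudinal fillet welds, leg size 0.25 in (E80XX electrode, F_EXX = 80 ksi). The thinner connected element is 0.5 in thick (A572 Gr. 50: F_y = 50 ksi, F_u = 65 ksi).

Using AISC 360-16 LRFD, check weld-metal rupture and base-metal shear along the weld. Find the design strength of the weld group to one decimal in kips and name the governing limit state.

75.6 kips (weld metal governs)

Weld metal: throat = 0.707×0.25 = 0.17675 in, L = 2×5.9375 = 11.875 in. φR_n = 0.75 × 0.6 × 80 × 0.17675 × 11.875 = 75.6 kips.
Base metal shear (0.5 in plate): yield φR_n = 1.0×0.6×50×0.5×11.875 = 178.1 kips; rupture φR_n = 0.75×0.6×65×0.5×11.875 = 173.7 kips; take 173.7 kips (rupture).
Governing: min(75.6, 173.7) = 75.6 kips → weld metal.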